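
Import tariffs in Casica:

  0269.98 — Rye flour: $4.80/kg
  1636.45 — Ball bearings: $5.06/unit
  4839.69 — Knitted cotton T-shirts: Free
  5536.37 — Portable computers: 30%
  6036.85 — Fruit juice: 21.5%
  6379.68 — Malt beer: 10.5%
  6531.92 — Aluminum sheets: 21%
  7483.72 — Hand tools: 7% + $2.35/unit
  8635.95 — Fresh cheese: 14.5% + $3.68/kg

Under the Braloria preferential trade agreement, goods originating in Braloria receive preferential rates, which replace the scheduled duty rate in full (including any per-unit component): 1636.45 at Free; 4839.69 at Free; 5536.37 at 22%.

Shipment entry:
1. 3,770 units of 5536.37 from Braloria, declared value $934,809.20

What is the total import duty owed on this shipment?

Line 1 (5536.37, Braloria, 3,770 units, $934,809.20):
Base rate for 5536.37 is 30%.
Origin Braloria qualifies under the Casica–Braloria agreement and 5536.37 is covered: preferential rate 22% applies instead.
Duty = $934,809.20 × 22% = $205,658.02.

$205,658.02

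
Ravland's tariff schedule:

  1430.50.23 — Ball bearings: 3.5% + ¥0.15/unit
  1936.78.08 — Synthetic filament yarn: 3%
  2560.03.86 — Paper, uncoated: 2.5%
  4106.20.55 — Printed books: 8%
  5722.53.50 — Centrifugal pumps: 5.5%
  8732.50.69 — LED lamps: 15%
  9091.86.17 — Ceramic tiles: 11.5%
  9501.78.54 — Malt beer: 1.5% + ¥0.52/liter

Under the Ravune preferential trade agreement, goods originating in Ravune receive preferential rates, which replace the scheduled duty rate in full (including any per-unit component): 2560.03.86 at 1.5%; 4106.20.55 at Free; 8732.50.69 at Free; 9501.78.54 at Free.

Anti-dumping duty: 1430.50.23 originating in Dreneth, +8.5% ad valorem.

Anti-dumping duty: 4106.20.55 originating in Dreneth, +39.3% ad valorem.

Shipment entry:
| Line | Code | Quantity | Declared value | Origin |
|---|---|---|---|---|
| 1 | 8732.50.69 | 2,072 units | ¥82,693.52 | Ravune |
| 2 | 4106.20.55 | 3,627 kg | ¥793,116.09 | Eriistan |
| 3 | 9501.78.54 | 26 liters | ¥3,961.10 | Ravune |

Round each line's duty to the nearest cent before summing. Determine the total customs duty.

Line 1 (8732.50.69, Ravune, 2,072 units, ¥82,693.52):
Base rate for 8732.50.69 is 15%.
Origin Ravune qualifies under the Ravland–Ravune agreement and 8732.50.69 is covered: preferential rate Free applies instead.
Duty = ¥82,693.52 × 0% = ¥0.00.
Line 2 (4106.20.55, Eriistan, 3,627 kg, ¥793,116.09):
Base rate for 4106.20.55 is 8%.
4106.20.55 has an FTA preferential rate, but origin Eriistan is not Ravune; base rate stands.
The additional-duty order on 4106.20.55 targets Dreneth, not Eriistan; it does not apply.
Duty = ¥793,116.09 × 8% = ¥63,449.29.
Line 3 (9501.78.54, Ravune, 26 liters, ¥3,961.10):
Base rate for 9501.78.54 is 1.5% + ¥0.52/liter.
Origin Ravune qualifies under the Ravland–Ravune agreement and 9501.78.54 is covered: preferential rate Free applies instead.
Duty = ¥3,961.10 × 0% = ¥0.00.
Total = ¥0.00 + ¥63,449.29 + ¥0.00 = ¥63,449.29.

¥63,449.29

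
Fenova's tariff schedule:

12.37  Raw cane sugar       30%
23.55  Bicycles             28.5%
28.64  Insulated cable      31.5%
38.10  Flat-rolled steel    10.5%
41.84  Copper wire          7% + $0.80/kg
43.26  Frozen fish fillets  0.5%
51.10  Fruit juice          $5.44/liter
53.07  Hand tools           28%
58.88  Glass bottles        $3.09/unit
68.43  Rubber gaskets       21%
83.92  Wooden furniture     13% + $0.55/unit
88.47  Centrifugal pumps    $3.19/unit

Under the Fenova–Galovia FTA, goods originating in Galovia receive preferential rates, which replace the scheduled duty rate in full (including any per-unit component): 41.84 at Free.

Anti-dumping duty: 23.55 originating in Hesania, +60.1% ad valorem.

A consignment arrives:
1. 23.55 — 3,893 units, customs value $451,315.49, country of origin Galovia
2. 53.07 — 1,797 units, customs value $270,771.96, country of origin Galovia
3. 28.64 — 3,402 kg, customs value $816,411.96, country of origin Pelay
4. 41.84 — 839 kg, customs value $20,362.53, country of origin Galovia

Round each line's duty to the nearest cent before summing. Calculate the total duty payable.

$461,610.83

Line 1 (23.55, Galovia, 3,893 units, $451,315.49):
Base rate for 23.55 is 28.5%.
Origin Galovia is the FTA partner but 23.55 is not on the preference list; base rate stands.
The additional-duty order on 23.55 targets Hesania, not Galovia; it does not apply.
Duty = $451,315.49 × 28.5% = $128,624.91.
Line 2 (53.07, Galovia, 1,797 units, $270,771.96):
Base rate for 53.07 is 28%.
Origin Galovia is the FTA partner but 53.07 is not on the preference list; base rate stands.
Duty = $270,771.96 × 28% = $75,816.15.
Line 3 (28.64, Pelay, 3,402 kg, $816,411.96):
Base rate for 28.64 is 31.5%.
Duty = $816,411.96 × 31.5% = $257,169.77.
Line 4 (41.84, Galovia, 839 kg, $20,362.53):
Base rate for 41.84 is 7% + $0.80/kg.
Origin Galovia qualifies under the Fenova–Galovia agreement and 41.84 is covered: preferential rate Free applies instead.
Duty = $20,362.53 × 0% = $0.00.
Total = $128,624.91 + $75,816.15 + $257,169.77 + $0.00 = $461,610.83.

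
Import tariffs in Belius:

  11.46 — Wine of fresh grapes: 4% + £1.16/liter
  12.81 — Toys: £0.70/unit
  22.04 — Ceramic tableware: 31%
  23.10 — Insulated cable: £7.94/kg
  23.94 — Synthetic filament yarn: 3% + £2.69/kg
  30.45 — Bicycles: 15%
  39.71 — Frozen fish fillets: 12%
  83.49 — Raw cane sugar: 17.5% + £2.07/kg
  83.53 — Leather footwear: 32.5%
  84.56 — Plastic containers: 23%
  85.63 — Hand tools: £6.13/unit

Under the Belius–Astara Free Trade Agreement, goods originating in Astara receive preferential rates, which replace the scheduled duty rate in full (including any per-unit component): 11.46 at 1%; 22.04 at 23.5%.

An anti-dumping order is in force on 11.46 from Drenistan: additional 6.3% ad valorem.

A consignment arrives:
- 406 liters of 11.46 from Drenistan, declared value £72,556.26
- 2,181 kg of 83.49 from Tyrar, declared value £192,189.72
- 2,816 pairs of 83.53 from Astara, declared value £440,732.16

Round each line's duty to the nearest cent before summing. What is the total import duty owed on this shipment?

£189,330.07

Line 1 (11.46, Drenistan, 406 liters, £72,556.26):
Base rate for 11.46 is 4% + £1.16/liter.
11.46 has an FTA preferential rate, but origin Drenistan is not Astara; base rate stands.
Additional duty on 11.46 from Drenistan: +6.3%. Applied ad valorem rate: 4% + 6.3% = 10.3%.
Duty = £72,556.26 × 10.3% + 406 × £1.16 = £7,944.25.
Line 2 (83.49, Tyrar, 2,181 kg, £192,189.72):
Base rate for 83.49 is 17.5% + £2.07/kg.
Duty = £192,189.72 × 17.5% + 2,181 × £2.07 = £38,147.87.
Line 3 (83.53, Astara, 2,816 pairs, £440,732.16):
Base rate for 83.53 is 32.5%.
Origin Astara is the FTA partner but 83.53 is not on the preference list; base rate stands.
Duty = £440,732.16 × 32.5% = £143,237.95.
Total = £7,944.25 + £38,147.87 + £143,237.95 = £189,330.07.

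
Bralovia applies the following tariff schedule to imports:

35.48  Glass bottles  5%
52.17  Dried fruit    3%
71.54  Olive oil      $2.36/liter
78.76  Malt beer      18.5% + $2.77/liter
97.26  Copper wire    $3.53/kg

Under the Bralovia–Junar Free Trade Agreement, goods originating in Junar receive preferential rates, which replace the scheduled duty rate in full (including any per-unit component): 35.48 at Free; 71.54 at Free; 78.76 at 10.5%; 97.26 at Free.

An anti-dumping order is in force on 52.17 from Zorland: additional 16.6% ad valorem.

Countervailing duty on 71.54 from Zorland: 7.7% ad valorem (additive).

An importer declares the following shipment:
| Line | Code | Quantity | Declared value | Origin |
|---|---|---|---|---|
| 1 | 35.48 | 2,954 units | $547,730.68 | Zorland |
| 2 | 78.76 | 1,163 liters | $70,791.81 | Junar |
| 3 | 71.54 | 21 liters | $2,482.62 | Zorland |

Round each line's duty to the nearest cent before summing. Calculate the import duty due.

Line 1 (35.48, Zorland, 2,954 units, $547,730.68):
Base rate for 35.48 is 5%.
35.48 has an FTA preferential rate, but origin Zorland is not Junar; base rate stands.
Duty = $547,730.68 × 5% = $27,386.53.
Line 2 (78.76, Junar, 1,163 liters, $70,791.81):
Base rate for 78.76 is 18.5% + $2.77/liter.
Origin Junar qualifies under the Bralovia–Junar agreement and 78.76 is covered: preferential rate 10.5% applies instead.
Duty = $70,791.81 × 10.5% = $7,433.14.
Line 3 (71.54, Zorland, 21 liters, $2,482.62):
Base rate for 71.54 is $2.36/liter.
71.54 has an FTA preferential rate, but origin Zorland is not Junar; base rate stands.
Additional duty on 71.54 from Zorland: +7.7% ad valorem. Applied ad valorem rate = 7.7%.
Duty = $2,482.62 × 7.7% + 21 × $2.36 = $240.72.
Total = $27,386.53 + $7,433.14 + $240.72 = $35,060.39.

$35,060.39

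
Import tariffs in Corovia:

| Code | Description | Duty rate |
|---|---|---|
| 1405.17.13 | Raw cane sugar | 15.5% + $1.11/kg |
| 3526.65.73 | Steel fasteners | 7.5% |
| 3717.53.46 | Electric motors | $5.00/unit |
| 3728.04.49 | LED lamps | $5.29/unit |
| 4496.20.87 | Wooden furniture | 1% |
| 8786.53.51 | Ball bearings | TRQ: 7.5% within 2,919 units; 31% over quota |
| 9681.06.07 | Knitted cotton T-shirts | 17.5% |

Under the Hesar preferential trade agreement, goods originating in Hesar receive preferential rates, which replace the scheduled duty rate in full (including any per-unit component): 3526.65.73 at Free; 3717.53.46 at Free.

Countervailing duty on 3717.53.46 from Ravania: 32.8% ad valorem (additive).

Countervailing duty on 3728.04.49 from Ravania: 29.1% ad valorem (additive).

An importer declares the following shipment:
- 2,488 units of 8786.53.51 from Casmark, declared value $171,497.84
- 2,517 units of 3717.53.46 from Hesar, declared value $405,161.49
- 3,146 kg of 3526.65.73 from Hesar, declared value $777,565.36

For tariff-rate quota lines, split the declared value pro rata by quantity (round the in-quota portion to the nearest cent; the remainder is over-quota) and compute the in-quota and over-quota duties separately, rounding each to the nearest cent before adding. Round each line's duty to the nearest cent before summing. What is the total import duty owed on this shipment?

Line 1 (8786.53.51, Casmark, 2,488 units, $171,497.84):
Code 8786.53.51 is under a tariff-rate quota (threshold 2,919 units). Quantity 2,488 units is within the quota, so the in-quota rate 7.5% applies to the full value.
Duty = $171,497.84 × 7.5% = $12,862.34.
Line 2 (3717.53.46, Hesar, 2,517 units, $405,161.49):
Base rate for 3717.53.46 is $5.00/unit.
Origin Hesar qualifies under the Corovia–Hesar agreement and 3717.53.46 is covered: preferential rate Free applies instead.
The additional-duty order on 3717.53.46 targets Ravania, not Hesar; it does not apply.
Duty = $405,161.49 × 0% = $0.00.
Line 3 (3526.65.73, Hesar, 3,146 kg, $777,565.36):
Base rate for 3526.65.73 is 7.5%.
Origin Hesar qualifies under the Corovia–Hesar agreement and 3526.65.73 is covered: preferential rate Free applies instead.
Duty = $777,565.36 × 0% = $0.00.
Total = $12,862.34 + $0.00 + $0.00 = $12,862.34.

$12,862.34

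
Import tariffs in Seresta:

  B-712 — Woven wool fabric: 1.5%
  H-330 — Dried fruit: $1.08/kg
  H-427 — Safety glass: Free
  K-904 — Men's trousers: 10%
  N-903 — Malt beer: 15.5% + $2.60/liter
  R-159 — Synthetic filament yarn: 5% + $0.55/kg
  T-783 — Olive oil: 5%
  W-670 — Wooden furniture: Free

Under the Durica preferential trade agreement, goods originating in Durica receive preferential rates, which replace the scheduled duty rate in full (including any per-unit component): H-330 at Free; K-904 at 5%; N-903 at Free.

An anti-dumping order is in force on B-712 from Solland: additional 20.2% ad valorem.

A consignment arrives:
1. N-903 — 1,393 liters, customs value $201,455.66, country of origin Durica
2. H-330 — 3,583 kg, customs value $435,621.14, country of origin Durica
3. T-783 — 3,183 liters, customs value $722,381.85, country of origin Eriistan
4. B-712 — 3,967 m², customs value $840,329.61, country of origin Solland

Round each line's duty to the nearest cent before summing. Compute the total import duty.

$218,470.62

Line 1 (N-903, Durica, 1,393 liters, $201,455.66):
Base rate for N-903 is 15.5% + $2.60/liter.
Origin Durica qualifies under the Seresta–Durica agreement and N-903 is covered: preferential rate Free applies instead.
Duty = $201,455.66 × 0% = $0.00.
Line 2 (H-330, Durica, 3,583 kg, $435,621.14):
Base rate for H-330 is $1.08/kg.
Origin Durica qualifies under the Seresta–Durica agreement and H-330 is covered: preferential rate Free applies instead.
Duty = $435,621.14 × 0% = $0.00.
Line 3 (T-783, Eriistan, 3,183 liters, $722,381.85):
Base rate for T-783 is 5%.
Duty = $722,381.85 × 5% = $36,119.09.
Line 4 (B-712, Solland, 3,967 m², $840,329.61):
Base rate for B-712 is 1.5%.
Additional duty on B-712 from Solland: +20.2%. Applied ad valorem rate: 1.5% + 20.2% = 21.7%.
Duty = $840,329.61 × 21.7% = $182,351.53.
Total = $0.00 + $0.00 + $36,119.09 + $182,351.53 = $218,470.62.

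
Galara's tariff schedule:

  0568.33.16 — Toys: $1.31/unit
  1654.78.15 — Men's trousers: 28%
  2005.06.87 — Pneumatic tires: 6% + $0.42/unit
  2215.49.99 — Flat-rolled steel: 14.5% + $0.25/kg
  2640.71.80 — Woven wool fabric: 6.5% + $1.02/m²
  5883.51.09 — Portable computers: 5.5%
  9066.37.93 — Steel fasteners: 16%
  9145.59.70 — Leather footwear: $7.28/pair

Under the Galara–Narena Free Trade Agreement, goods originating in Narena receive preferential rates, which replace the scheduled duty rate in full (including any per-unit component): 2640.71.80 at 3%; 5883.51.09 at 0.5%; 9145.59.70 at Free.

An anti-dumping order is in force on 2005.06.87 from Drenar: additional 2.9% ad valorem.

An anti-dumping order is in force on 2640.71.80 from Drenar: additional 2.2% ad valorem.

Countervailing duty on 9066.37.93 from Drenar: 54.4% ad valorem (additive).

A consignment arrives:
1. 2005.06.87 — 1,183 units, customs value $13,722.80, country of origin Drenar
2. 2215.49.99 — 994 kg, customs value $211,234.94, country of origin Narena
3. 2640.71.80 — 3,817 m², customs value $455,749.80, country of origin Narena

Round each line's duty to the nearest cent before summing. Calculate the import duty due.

Line 1 (2005.06.87, Drenar, 1,183 units, $13,722.80):
Base rate for 2005.06.87 is 6% + $0.42/unit.
Additional duty on 2005.06.87 from Drenar: +2.9%. Applied ad valorem rate: 6% + 2.9% = 8.9%.
Duty = $13,722.80 × 8.9% + 1,183 × $0.42 = $1,718.19.
Line 2 (2215.49.99, Narena, 994 kg, $211,234.94):
Base rate for 2215.49.99 is 14.5% + $0.25/kg.
Origin Narena is the FTA partner but 2215.49.99 is not on the preference list; base rate stands.
Duty = $211,234.94 × 14.5% + 994 × $0.25 = $30,877.57.
Line 3 (2640.71.80, Narena, 3,817 m², $455,749.80):
Base rate for 2640.71.80 is 6.5% + $1.02/m².
Origin Narena qualifies under the Galara–Narena agreement and 2640.71.80 is covered: preferential rate 3% applies instead.
The additional-duty order on 2640.71.80 targets Drenar, not Narena; it does not apply.
Duty = $455,749.80 × 3% = $13,672.49.
Total = $1,718.19 + $30,877.57 + $13,672.49 = $46,268.25.

$46,268.25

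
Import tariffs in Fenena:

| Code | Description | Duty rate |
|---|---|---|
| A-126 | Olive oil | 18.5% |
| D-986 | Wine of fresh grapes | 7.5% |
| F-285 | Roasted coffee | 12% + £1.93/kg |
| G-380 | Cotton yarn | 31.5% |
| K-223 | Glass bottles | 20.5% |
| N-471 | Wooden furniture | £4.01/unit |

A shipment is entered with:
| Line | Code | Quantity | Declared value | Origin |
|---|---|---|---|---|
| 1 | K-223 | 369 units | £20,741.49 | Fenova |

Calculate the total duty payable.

Line 1 (K-223, Fenova, 369 units, £20,741.49):
Base rate for K-223 is 20.5%.
Duty = £20,741.49 × 20.5% = £4,252.01.

£4,252.01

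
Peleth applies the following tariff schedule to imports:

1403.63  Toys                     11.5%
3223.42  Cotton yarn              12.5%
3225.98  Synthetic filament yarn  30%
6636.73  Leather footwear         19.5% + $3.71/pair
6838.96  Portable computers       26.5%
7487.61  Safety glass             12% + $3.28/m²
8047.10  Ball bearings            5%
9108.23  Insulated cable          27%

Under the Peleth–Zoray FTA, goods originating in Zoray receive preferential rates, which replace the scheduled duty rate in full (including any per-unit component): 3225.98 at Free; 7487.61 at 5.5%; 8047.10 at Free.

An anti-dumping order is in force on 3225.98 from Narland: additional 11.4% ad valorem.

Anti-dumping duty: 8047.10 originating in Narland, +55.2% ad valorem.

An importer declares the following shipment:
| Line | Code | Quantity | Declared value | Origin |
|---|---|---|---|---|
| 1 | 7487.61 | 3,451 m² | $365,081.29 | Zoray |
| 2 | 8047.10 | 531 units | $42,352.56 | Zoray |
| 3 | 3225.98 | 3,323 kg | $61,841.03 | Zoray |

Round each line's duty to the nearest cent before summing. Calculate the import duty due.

Line 1 (7487.61, Zoray, 3,451 m², $365,081.29):
Base rate for 7487.61 is 12% + $3.28/m².
Origin Zoray qualifies under the Peleth–Zoray agreement and 7487.61 is covered: preferential rate 5.5% applies instead.
Duty = $365,081.29 × 5.5% = $20,079.47.
Line 2 (8047.10, Zoray, 531 units, $42,352.56):
Base rate for 8047.10 is 5%.
Origin Zoray qualifies under the Peleth–Zoray agreement and 8047.10 is covered: preferential rate Free applies instead.
The additional-duty order on 8047.10 targets Narland, not Zoray; it does not apply.
Duty = $42,352.56 × 0% = $0.00.
Line 3 (3225.98, Zoray, 3,323 kg, $61,841.03):
Base rate for 3225.98 is 30%.
Origin Zoray qualifies under the Peleth–Zoray agreement and 3225.98 is covered: preferential rate Free applies instead.
The additional-duty order on 3225.98 targets Narland, not Zoray; it does not apply.
Duty = $61,841.03 × 0% = $0.00.
Total = $20,079.47 + $0.00 + $0.00 = $20,079.47.

$20,079.47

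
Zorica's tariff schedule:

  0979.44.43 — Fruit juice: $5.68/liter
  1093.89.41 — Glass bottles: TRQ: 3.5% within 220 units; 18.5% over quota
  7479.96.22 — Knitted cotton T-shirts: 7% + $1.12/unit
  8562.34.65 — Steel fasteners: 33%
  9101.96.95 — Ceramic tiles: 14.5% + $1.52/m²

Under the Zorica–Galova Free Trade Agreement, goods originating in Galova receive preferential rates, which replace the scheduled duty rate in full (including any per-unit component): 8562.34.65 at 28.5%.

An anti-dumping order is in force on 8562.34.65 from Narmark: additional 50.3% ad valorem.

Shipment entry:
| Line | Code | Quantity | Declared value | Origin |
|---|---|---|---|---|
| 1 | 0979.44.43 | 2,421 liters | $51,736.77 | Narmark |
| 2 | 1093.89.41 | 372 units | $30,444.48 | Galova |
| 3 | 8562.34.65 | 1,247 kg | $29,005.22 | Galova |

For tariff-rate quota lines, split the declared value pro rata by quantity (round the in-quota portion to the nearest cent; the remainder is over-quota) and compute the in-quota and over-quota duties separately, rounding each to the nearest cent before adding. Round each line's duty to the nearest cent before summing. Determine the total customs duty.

Line 1 (0979.44.43, Narmark, 2,421 liters, $51,736.77):
Base rate for 0979.44.43 is $5.68/liter.
Duty = 2,421 × $5.68 = $13,751.28.
Line 2 (1093.89.41, Galova, 372 units, $30,444.48):
Code 1093.89.41 is under a tariff-rate quota (threshold 220 units). In-quota: 220 units at 3.5%; over-quota: 152 units at 18.5%.
Pro-rata value split: in-quota = $30,444.48 × 220/372 = $18,004.80; over-quota = $30,444.48 − $18,004.80 = $12,439.68.
In-quota duty = $18,004.80 × 3.5% = $630.17. Over-quota duty = $12,439.68 × 18.5% = $2,301.34.
Line duty = $630.17 + $2,301.34 = $2,931.51.
Line 3 (8562.34.65, Galova, 1,247 kg, $29,005.22):
Base rate for 8562.34.65 is 33%.
Origin Galova qualifies under the Zorica–Galova agreement and 8562.34.65 is covered: preferential rate 28.5% applies instead.
The additional-duty order on 8562.34.65 targets Narmark, not Galova; it does not apply.
Duty = $29,005.22 × 28.5% = $8,266.49.
Total = $13,751.28 + $2,931.51 + $8,266.49 = $24,949.28.

$24,949.28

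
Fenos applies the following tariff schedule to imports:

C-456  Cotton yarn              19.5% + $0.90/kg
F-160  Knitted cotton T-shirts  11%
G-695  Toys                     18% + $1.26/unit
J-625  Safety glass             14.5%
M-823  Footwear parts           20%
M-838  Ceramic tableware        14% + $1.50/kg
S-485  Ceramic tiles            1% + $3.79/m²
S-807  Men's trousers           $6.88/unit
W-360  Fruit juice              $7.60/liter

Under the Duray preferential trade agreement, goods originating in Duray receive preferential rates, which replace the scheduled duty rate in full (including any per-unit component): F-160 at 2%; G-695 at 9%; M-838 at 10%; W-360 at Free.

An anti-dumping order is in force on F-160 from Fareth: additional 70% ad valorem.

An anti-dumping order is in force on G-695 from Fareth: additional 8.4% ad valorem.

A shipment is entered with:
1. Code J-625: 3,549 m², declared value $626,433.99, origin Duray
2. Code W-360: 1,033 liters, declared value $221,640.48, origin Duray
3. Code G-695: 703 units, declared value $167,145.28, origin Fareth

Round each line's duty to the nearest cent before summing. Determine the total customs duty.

$135,845.06

Line 1 (J-625, Duray, 3,549 m², $626,433.99):
Base rate for J-625 is 14.5%.
Origin Duray is the FTA partner but J-625 is not on the preference list; base rate stands.
Duty = $626,433.99 × 14.5% = $90,832.93.
Line 2 (W-360, Duray, 1,033 liters, $221,640.48):
Base rate for W-360 is $7.60/liter.
Origin Duray qualifies under the Fenos–Duray agreement and W-360 is covered: preferential rate Free applies instead.
Duty = $221,640.48 × 0% = $0.00.
Line 3 (G-695, Fareth, 703 units, $167,145.28):
Base rate for G-695 is 18% + $1.26/unit.
G-695 has an FTA preferential rate, but origin Fareth is not Duray; base rate stands.
Additional duty on G-695 from Fareth: +8.4%. Applied ad valorem rate: 18% + 8.4% = 26.4%.
Duty = $167,145.28 × 26.4% + 703 × $1.26 = $45,012.13.
Total = $90,832.93 + $0.00 + $45,012.13 = $135,845.06.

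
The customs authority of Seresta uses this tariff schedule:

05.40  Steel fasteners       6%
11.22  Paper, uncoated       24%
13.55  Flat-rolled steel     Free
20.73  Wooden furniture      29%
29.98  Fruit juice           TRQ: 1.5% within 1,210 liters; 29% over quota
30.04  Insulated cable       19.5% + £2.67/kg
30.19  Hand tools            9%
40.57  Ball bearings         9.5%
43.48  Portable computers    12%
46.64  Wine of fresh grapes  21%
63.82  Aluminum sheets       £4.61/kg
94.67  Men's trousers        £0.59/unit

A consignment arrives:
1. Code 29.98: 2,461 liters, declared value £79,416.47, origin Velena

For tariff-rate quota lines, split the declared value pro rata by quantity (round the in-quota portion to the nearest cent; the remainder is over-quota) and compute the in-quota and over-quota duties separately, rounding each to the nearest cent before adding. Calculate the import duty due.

£12,292.93

Line 1 (29.98, Velena, 2,461 liters, £79,416.47):
Code 29.98 is under a tariff-rate quota (threshold 1,210 liters). In-quota: 1,210 liters at 1.5%; over-quota: 1,251 liters at 29%.
Pro-rata value split: in-quota = £79,416.47 × 1,210/2,461 = £39,046.70; over-quota = £79,416.47 − £39,046.70 = £40,369.77.
In-quota duty = £39,046.70 × 1.5% = £585.70. Over-quota duty = £40,369.77 × 29% = £11,707.23.
Line duty = £585.70 + £11,707.23 = £12,292.93.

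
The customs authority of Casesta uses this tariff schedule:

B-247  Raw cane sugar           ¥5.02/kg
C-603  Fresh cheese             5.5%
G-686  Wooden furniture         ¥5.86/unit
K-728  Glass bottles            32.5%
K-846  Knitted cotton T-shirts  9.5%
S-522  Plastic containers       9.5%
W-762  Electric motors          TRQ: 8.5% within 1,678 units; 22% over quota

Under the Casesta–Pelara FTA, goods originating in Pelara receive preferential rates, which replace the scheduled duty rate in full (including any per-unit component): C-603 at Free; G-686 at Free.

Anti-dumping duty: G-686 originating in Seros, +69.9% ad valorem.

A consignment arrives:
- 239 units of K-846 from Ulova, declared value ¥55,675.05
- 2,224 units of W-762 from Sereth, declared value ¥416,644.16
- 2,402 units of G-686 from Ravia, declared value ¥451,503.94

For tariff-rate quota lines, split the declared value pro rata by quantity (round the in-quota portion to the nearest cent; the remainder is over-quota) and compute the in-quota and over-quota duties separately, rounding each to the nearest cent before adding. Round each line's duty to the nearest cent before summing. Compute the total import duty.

¥68,588.43

Line 1 (K-846, Ulova, 239 units, ¥55,675.05):
Base rate for K-846 is 9.5%.
Duty = ¥55,675.05 × 9.5% = ¥5,289.13.
Line 2 (W-762, Sereth, 2,224 units, ¥416,644.16):
Code W-762 is under a tariff-rate quota (threshold 1,678 units). In-quota: 1,678 units at 8.5%; over-quota: 546 units at 22%.
Pro-rata value split: in-quota = ¥416,644.16 × 1,678/2,224 = ¥314,356.52; over-quota = ¥416,644.16 − ¥314,356.52 = ¥102,287.64.
In-quota duty = ¥314,356.52 × 8.5% = ¥26,720.30. Over-quota duty = ¥102,287.64 × 22% = ¥22,503.28.
Line duty = ¥26,720.30 + ¥22,503.28 = ¥49,223.58.
Line 3 (G-686, Ravia, 2,402 units, ¥451,503.94):
Base rate for G-686 is ¥5.86/unit.
G-686 has an FTA preferential rate, but origin Ravia is not Pelara; base rate stands.
The additional-duty order on G-686 targets Seros, not Ravia; it does not apply.
Duty = 2,402 × ¥5.86 = ¥14,075.72.
Total = ¥5,289.13 + ¥49,223.58 + ¥14,075.72 = ¥68,588.43.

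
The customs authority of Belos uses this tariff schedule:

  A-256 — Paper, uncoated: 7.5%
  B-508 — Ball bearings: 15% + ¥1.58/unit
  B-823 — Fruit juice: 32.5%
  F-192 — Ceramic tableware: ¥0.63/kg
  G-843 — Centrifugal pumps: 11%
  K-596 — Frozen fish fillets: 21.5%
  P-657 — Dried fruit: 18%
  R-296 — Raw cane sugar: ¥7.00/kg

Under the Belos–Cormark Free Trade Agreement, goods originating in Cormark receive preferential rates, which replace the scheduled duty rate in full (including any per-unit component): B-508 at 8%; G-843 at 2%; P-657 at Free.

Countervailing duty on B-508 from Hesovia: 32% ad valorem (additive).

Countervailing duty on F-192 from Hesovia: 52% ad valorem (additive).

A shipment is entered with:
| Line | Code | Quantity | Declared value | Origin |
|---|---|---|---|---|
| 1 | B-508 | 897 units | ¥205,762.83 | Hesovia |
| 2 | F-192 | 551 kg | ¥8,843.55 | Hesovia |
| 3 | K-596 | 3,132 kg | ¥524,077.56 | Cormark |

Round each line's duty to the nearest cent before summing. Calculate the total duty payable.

Line 1 (B-508, Hesovia, 897 units, ¥205,762.83):
Base rate for B-508 is 15% + ¥1.58/unit.
B-508 has an FTA preferential rate, but origin Hesovia is not Cormark; base rate stands.
Additional duty on B-508 from Hesovia: +32%. Applied ad valorem rate: 15% + 32% = 47%.
Duty = ¥205,762.83 × 47% + 897 × ¥1.58 = ¥98,125.79.
Line 2 (F-192, Hesovia, 551 kg, ¥8,843.55):
Base rate for F-192 is ¥0.63/kg.
Additional duty on F-192 from Hesovia: +52% ad valorem. Applied ad valorem rate = 52%.
Duty = ¥8,843.55 × 52% + 551 × ¥0.63 = ¥4,945.78.
Line 3 (K-596, Cormark, 3,132 kg, ¥524,077.56):
Base rate for K-596 is 21.5%.
Origin Cormark is the FTA partner but K-596 is not on the preference list; base rate stands.
Duty = ¥524,077.56 × 21.5% = ¥112,676.68.
Total = ¥98,125.79 + ¥4,945.78 + ¥112,676.68 = ¥215,748.25.

¥215,748.25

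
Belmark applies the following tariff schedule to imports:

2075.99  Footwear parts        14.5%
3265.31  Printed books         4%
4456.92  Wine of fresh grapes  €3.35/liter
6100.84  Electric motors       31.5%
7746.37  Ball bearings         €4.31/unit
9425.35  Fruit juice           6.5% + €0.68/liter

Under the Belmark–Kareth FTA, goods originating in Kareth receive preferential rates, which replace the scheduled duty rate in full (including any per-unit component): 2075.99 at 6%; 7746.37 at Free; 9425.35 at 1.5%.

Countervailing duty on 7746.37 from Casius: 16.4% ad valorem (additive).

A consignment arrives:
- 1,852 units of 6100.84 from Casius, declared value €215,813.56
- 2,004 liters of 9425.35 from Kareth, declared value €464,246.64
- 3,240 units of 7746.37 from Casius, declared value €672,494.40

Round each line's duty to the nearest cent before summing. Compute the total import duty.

€199,198.45

Line 1 (6100.84, Casius, 1,852 units, €215,813.56):
Base rate for 6100.84 is 31.5%.
Duty = €215,813.56 × 31.5% = €67,981.27.
Line 2 (9425.35, Kareth, 2,004 liters, €464,246.64):
Base rate for 9425.35 is 6.5% + €0.68/liter.
Origin Kareth qualifies under the Belmark–Kareth agreement and 9425.35 is covered: preferential rate 1.5% applies instead.
Duty = €464,246.64 × 1.5% = €6,963.70.
Line 3 (7746.37, Casius, 3,240 units, €672,494.40):
Base rate for 7746.37 is €4.31/unit.
7746.37 has an FTA preferential rate, but origin Casius is not Kareth; base rate stands.
Additional duty on 7746.37 from Casius: +16.4% ad valorem. Applied ad valorem rate = 16.4%.
Duty = €672,494.40 × 16.4% + 3,240 × €4.31 = €124,253.48.
Total = €67,981.27 + €6,963.70 + €124,253.48 = €199,198.45.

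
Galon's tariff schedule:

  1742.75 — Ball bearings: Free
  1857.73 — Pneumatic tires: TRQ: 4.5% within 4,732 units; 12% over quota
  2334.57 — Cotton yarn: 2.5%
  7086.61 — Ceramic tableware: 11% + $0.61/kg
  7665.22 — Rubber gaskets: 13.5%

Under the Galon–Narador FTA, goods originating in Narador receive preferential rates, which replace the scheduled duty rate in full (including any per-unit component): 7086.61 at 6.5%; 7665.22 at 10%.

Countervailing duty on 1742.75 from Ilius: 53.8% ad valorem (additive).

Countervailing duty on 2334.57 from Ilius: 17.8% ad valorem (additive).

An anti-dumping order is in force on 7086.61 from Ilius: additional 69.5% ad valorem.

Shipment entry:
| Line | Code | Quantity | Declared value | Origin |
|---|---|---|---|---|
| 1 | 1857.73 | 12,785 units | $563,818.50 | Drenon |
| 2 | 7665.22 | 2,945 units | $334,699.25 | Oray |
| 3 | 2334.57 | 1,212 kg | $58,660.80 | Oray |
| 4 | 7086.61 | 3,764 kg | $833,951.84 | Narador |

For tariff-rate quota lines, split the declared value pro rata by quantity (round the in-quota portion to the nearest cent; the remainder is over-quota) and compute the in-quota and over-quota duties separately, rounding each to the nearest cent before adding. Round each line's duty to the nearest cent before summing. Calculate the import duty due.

Line 1 (1857.73, Drenon, 12,785 units, $563,818.50):
Code 1857.73 is under a tariff-rate quota (threshold 4,732 units). In-quota: 4,732 units at 4.5%; over-quota: 8,053 units at 12%.
Pro-rata value split: in-quota = $563,818.50 × 4,732/12,785 = $208,681.20; over-quota = $563,818.50 − $208,681.20 = $355,137.30.
In-quota duty = $208,681.20 × 4.5% = $9,390.65. Over-quota duty = $355,137.30 × 12% = $42,616.48.
Line duty = $9,390.65 + $42,616.48 = $52,007.13.
Line 2 (7665.22, Oray, 2,945 units, $334,699.25):
Base rate for 7665.22 is 13.5%.
7665.22 has an FTA preferential rate, but origin Oray is not Narador; base rate stands.
Duty = $334,699.25 × 13.5% = $45,184.40.
Line 3 (2334.57, Oray, 1,212 kg, $58,660.80):
Base rate for 2334.57 is 2.5%.
The additional-duty order on 2334.57 targets Ilius, not Oray; it does not apply.
Duty = $58,660.80 × 2.5% = $1,466.52.
Line 4 (7086.61, Narador, 3,764 kg, $833,951.84):
Base rate for 7086.61 is 11% + $0.61/kg.
Origin Narador qualifies under the Galon–Narador agreement and 7086.61 is covered: preferential rate 6.5% applies instead.
The additional-duty order on 7086.61 targets Ilius, not Narador; it does not apply.
Duty = $833,951.84 × 6.5% = $54,206.87.
Total = $52,007.13 + $45,184.40 + $1,466.52 + $54,206.87 = $152,864.92.

$152,864.92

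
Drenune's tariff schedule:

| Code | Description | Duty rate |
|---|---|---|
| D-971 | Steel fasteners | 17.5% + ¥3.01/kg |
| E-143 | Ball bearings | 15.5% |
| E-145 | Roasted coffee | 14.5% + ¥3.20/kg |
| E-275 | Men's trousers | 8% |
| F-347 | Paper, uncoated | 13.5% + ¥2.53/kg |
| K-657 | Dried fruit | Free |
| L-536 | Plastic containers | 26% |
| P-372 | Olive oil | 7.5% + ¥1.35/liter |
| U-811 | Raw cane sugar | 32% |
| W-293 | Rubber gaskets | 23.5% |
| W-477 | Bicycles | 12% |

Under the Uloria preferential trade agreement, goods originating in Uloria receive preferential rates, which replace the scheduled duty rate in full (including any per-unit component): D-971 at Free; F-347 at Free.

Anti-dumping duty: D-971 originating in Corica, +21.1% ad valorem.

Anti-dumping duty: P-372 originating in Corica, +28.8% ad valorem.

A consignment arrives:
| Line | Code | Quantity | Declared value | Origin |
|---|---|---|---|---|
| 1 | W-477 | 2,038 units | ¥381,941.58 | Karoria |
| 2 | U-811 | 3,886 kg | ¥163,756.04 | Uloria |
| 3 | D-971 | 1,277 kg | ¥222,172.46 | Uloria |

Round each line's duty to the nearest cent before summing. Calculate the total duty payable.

Line 1 (W-477, Karoria, 2,038 units, ¥381,941.58):
Base rate for W-477 is 12%.
Duty = ¥381,941.58 × 12% = ¥45,832.99.
Line 2 (U-811, Uloria, 3,886 kg, ¥163,756.04):
Base rate for U-811 is 32%.
Origin Uloria is the FTA partner but U-811 is not on the preference list; base rate stands.
Duty = ¥163,756.04 × 32% = ¥52,401.93.
Line 3 (D-971, Uloria, 1,277 kg, ¥222,172.46):
Base rate for D-971 is 17.5% + ¥3.01/kg.
Origin Uloria qualifies under the Drenune–Uloria agreement and D-971 is covered: preferential rate Free applies instead.
The additional-duty order on D-971 targets Corica, not Uloria; it does not apply.
Duty = ¥222,172.46 × 0% = ¥0.00.
Total = ¥45,832.99 + ¥52,401.93 + ¥0.00 = ¥98,234.92.

¥98,234.92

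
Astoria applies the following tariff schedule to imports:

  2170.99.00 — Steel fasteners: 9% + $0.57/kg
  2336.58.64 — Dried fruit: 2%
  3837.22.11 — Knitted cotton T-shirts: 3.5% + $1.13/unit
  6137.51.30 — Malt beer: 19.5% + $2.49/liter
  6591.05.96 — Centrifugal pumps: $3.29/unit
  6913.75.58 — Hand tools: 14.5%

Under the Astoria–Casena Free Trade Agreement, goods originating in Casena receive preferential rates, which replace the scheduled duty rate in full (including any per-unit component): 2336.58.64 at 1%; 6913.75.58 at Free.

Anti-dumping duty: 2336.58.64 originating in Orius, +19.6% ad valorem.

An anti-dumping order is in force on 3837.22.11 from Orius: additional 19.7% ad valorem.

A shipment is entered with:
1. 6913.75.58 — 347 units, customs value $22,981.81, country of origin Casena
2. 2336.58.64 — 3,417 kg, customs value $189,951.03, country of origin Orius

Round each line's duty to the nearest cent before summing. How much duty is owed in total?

Line 1 (6913.75.58, Casena, 347 units, $22,981.81):
Base rate for 6913.75.58 is 14.5%.
Origin Casena qualifies under the Astoria–Casena agreement and 6913.75.58 is covered: preferential rate Free applies instead.
Duty = $22,981.81 × 0% = $0.00.
Line 2 (2336.58.64, Orius, 3,417 kg, $189,951.03):
Base rate for 2336.58.64 is 2%.
2336.58.64 has an FTA preferential rate, but origin Orius is not Casena; base rate stands.
Additional duty on 2336.58.64 from Orius: +19.6%. Applied ad valorem rate: 2% + 19.6% = 21.6%.
Duty = $189,951.03 × 21.6% = $41,029.42.
Total = $0.00 + $41,029.42 = $41,029.42.

$41,029.42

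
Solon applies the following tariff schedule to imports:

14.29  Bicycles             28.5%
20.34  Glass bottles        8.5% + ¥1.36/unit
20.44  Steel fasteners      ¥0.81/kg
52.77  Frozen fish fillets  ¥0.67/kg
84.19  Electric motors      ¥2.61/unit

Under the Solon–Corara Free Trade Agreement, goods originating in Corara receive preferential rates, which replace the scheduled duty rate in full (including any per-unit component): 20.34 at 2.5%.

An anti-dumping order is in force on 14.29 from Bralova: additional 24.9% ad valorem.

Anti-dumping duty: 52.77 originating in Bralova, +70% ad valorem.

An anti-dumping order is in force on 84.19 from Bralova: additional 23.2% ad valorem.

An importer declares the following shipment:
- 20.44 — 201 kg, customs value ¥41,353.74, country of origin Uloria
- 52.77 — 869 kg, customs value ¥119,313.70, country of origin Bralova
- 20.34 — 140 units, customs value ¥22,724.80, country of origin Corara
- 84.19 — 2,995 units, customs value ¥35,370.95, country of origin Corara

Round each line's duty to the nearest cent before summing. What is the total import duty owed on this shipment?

¥92,649.70

Line 1 (20.44, Uloria, 201 kg, ¥41,353.74):
Base rate for 20.44 is ¥0.81/kg.
Duty = 201 × ¥0.81 = ¥162.81.
Line 2 (52.77, Bralova, 869 kg, ¥119,313.70):
Base rate for 52.77 is ¥0.67/kg.
Additional duty on 52.77 from Bralova: +70% ad valorem. Applied ad valorem rate = 70%.
Duty = ¥119,313.70 × 70% + 869 × ¥0.67 = ¥84,101.82.
Line 3 (20.34, Corara, 140 units, ¥22,724.80):
Base rate for 20.34 is 8.5% + ¥1.36/unit.
Origin Corara qualifies under the Solon–Corara agreement and 20.34 is covered: preferential rate 2.5% applies instead.
Duty = ¥22,724.80 × 2.5% = ¥568.12.
Line 4 (84.19, Corara, 2,995 units, ¥35,370.95):
Base rate for 84.19 is ¥2.61/unit.
Origin Corara is the FTA partner but 84.19 is not on the preference list; base rate stands.
The additional-duty order on 84.19 targets Bralova, not Corara; it does not apply.
Duty = 2,995 × ¥2.61 = ¥7,816.95.
Total = ¥162.81 + ¥84,101.82 + ¥568.12 + ¥7,816.95 = ¥92,649.70.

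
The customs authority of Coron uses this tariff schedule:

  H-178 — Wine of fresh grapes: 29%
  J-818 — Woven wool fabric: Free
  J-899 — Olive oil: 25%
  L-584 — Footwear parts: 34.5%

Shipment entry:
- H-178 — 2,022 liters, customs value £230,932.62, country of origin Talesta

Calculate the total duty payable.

£66,970.46

Line 1 (H-178, Talesta, 2,022 liters, £230,932.62):
Base rate for H-178 is 29%.
Duty = £230,932.62 × 29% = £66,970.46.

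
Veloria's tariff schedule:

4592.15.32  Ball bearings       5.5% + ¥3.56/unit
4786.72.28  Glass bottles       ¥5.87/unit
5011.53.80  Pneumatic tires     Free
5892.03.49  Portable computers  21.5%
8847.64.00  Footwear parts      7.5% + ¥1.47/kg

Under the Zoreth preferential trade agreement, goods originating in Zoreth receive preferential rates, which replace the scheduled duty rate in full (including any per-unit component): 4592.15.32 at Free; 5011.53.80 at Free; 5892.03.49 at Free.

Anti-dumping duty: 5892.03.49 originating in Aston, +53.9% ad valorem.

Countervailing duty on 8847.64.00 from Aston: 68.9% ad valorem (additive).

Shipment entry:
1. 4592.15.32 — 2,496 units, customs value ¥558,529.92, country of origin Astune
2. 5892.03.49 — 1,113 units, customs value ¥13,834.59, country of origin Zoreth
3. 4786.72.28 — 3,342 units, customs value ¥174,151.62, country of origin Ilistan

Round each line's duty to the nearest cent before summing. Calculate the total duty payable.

Line 1 (4592.15.32, Astune, 2,496 units, ¥558,529.92):
Base rate for 4592.15.32 is 5.5% + ¥3.56/unit.
4592.15.32 has an FTA preferential rate, but origin Astune is not Zoreth; base rate stands.
Duty = ¥558,529.92 × 5.5% + 2,496 × ¥3.56 = ¥39,604.91.
Line 2 (5892.03.49, Zoreth, 1,113 units, ¥13,834.59):
Base rate for 5892.03.49 is 21.5%.
Origin Zoreth qualifies under the Veloria–Zoreth agreement and 5892.03.49 is covered: preferential rate Free applies instead.
The additional-duty order on 5892.03.49 targets Aston, not Zoreth; it does not apply.
Duty = ¥13,834.59 × 0% = ¥0.00.
Line 3 (4786.72.28, Ilistan, 3,342 units, ¥174,151.62):
Base rate for 4786.72.28 is ¥5.87/unit.
Duty = 3,342 × ¥5.87 = ¥19,617.54.
Total = ¥39,604.91 + ¥0.00 + ¥19,617.54 = ¥59,222.45.

¥59,222.45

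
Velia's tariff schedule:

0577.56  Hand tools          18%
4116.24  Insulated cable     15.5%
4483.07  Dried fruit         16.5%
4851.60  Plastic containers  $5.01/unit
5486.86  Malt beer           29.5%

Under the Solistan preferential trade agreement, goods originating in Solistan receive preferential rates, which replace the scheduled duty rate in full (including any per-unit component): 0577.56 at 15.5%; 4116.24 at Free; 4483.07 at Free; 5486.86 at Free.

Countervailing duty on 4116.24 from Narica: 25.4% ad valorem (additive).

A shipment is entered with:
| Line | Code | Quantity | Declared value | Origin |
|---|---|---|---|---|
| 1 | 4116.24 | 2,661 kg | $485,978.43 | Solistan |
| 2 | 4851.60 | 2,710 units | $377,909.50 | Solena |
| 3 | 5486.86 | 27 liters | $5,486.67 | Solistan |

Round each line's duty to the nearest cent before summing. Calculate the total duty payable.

$13,577.10

Line 1 (4116.24, Solistan, 2,661 kg, $485,978.43):
Base rate for 4116.24 is 15.5%.
Origin Solistan qualifies under the Velia–Solistan agreement and 4116.24 is covered: preferential rate Free applies instead.
The additional-duty order on 4116.24 targets Narica, not Solistan; it does not apply.
Duty = $485,978.43 × 0% = $0.00.
Line 2 (4851.60, Solena, 2,710 units, $377,909.50):
Base rate for 4851.60 is $5.01/unit.
Duty = 2,710 × $5.01 = $13,577.10.
Line 3 (5486.86, Solistan, 27 liters, $5,486.67):
Base rate for 5486.86 is 29.5%.
Origin Solistan qualifies under the Velia–Solistan agreement and 5486.86 is covered: preferential rate Free applies instead.
Duty = $5,486.67 × 0% = $0.00.
Total = $0.00 + $13,577.10 + $0.00 = $13,577.10.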